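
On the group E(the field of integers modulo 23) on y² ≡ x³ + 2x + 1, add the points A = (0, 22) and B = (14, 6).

(15, 5)

(0, 22) + (14, 6). λ = (6 - 22)/(14 - 0) ≡ 7/14 mod 23. 14⁻¹ ≡ 5 (mod 23), so λ ≡ 12.
  x = λ² - 0 - 14 = 144 - 14 ≡ 15; y = λ·(0 - 15) - 22 ≡ 5. → (15, 5)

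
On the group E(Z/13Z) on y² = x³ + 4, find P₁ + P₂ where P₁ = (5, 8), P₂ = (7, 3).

(4, 9)

(5, 8) + (7, 3). λ = (3 - 8)/(7 - 5) ≡ 8/2 mod 13. 2⁻¹ ≡ 7 (mod 13) since 2·7 = 14 ≡ 1, so λ ≡ 4.
  x = λ² - 5 - 7 = 16 - 12 ≡ 4; y = λ·(5 - 4) - 8 ≡ 9. → (4, 9)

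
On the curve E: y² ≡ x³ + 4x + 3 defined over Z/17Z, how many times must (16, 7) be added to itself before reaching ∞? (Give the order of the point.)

10

2P: tangent at (16, 7): λ = (3·16² + 4)/(2·7) ≡ 7/14. 14⁻¹ ≡ 11 (mod 17), so λ ≡ 7·11 ≡ 9.
  x = λ² - 16 - 16 = 81 - 32 ≡ 15; y = λ·(16 - 15) - 7 ≡ 2. → (15, 2)
3P: (15, 2) + (16, 7). λ = (7 - 2)/(16 - 15) ≡ 5/1 mod 17. 1⁻¹ ≡ 1 (mod 17), so λ ≡ 5.
  x = λ² - 15 - 16 = 25 - 31 ≡ 11; y = λ·(15 - 11) - 2 ≡ 1. → (11, 1)
4P: (11, 1) + (16, 7). λ = (7 - 1)/(16 - 11) ≡ 6/5 mod 17. 5⁻¹ ≡ 7 (mod 17), so λ ≡ 8.
  x = λ² - 11 - 16 = 64 - 27 ≡ 3; y = λ·(11 - 3) - 1 ≡ 12. → (3, 12)
5P: (3, 12) + (16, 7). λ = (7 - 12)/(16 - 3) ≡ 12/13 mod 17. 13⁻¹ ≡ 4 (mod 17), so λ ≡ 14.
  x = λ² - 3 - 16 = 196 - 19 ≡ 7; y = λ·(3 - 7) - 12 ≡ 0. → (7, 0)
6P: (7, 0) + (16, 7). λ = (7 - 0)/(16 - 7) ≡ 7/9 mod 17. 9⁻¹ ≡ 2 (mod 17), so λ ≡ 14.
  x = λ² - 7 - 16 = 196 - 23 ≡ 3; y = λ·(7 - 3) - 0 ≡ 5. → (3, 5)
7P: (3, 5) + (16, 7). λ = (7 - 5)/(16 - 3) ≡ 2/13 mod 17. 13⁻¹ ≡ 4 (mod 17), so λ ≡ 8.
  x = λ² - 3 - 16 = 64 - 19 ≡ 11; y = λ·(3 - 11) - 5 ≡ 16. → (11, 16)
8P: (11, 16) + (16, 7). λ = (7 - 16)/(16 - 11) ≡ 8/5 mod 17. 5⁻¹ ≡ 7 (mod 17), so λ ≡ 5.
  x = λ² - 11 - 16 = 25 - 27 ≡ 15; y = λ·(11 - 15) - 16 ≡ 15. → (15, 15)
9P: (15, 15) + (16, 7). λ = (7 - 15)/(16 - 15) ≡ 9/1 mod 17. 1⁻¹ ≡ 1 (mod 17) since 1·1 = 1 ≡ 1, so λ ≡ 9.
  x = λ² - 15 - 16 = 81 - 31 ≡ 16; y = λ·(15 - 16) - 15 ≡ 10. → (16, 10)
10P: (16, 10) + (16, 7): same x and y₁ ≡ -y₂, so the sum is ∞.
10P = ∞, so the order is 10.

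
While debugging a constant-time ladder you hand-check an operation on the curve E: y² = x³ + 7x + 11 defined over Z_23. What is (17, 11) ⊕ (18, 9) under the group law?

(15, 8)

(17, 11) + (18, 9). λ = (9 - 11)/(18 - 17) ≡ 21/1 mod 23. 1⁻¹ ≡ 1 (mod 23), so λ ≡ 21.
  x = λ² - 17 - 18 = 441 - 35 ≡ 15; y = λ·(17 - 15) - 11 ≡ 8. → (15, 8)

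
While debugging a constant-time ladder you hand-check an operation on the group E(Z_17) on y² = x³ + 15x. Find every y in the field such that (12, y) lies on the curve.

x³ + 15x + 0 = 1908 ≡ 4 (mod 17).
Square roots of 4 mod 17: 2 and 15 (since 2² = 4 ≡ 4).

2, 15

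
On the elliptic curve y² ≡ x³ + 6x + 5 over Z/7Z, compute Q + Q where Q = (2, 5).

(4, 4)

tangent at (2, 5): λ = (3·2² + 6)/(2·5) ≡ 4/3. 3⁻¹ ≡ 5 (mod 7), so λ ≡ 4·5 ≡ 6.
  x = λ² - 2 - 2 = 36 - 4 ≡ 4; y = λ·(2 - 4) - 5 ≡ 4. → (4, 4)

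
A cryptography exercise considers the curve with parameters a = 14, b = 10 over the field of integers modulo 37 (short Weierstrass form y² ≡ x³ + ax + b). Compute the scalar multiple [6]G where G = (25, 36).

Repeated addition: build up to 6G.
2G: tangent at (25, 36): λ = (3·25² + 14)/(2·36) ≡ 2/35. 35⁻¹ ≡ 18 (mod 37) since 35·18 = 630 ≡ 1, so λ ≡ 2·18 ≡ 36.
  x = λ² - 25 - 25 = 1296 - 50 ≡ 25; y = λ·(25 - 25) - 36 ≡ 1. → (25, 1)
3G: (25, 1) + (25, 36): same x and y₁ ≡ -y₂, so the sum is ∞.
4G: ∞ + (25, 36) = (25, 36) (identity).
5G: tangent at (25, 36): λ = (3·25² + 14)/(2·36) ≡ 2/35. 35⁻¹ ≡ 18 (mod 37), so λ ≡ 2·18 ≡ 36.
  x = λ² - 25 - 25 = 1296 - 50 ≡ 25; y = λ·(25 - 25) - 36 ≡ 1. → (25, 1)
6G: (25, 1) + (25, 36): same x and y₁ ≡ -y₂, so the sum is ∞.

O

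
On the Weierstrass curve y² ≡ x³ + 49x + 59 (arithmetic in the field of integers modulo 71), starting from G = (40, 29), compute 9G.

(16, 18)

Double-and-add on 9 = (1001)₂. Start with G = (40, 29) for the leading 1-bit.
double: tangent at (40, 29): λ = (3·40² + 49)/(2·29) ≡ 21/58. 58⁻¹ ≡ 60 (mod 71) since 58·60 = 3480 ≡ 1, so λ ≡ 21·60 ≡ 53.
  x = λ² - 40 - 40 = 2809 - 80 ≡ 31; y = λ·(40 - 31) - 29 ≡ 22. → (31, 22)
double: tangent at (31, 22): λ = (3·31² + 49)/(2·22) ≡ 21/44. 44⁻¹ ≡ 21 (mod 71), so λ ≡ 21·21 ≡ 15.
  x = λ² - 31 - 31 = 225 - 62 ≡ 21; y = λ·(31 - 21) - 22 ≡ 57. → (21, 57)
double: tangent at (21, 57): λ = (3·21² + 49)/(2·57) ≡ 23/43. 43⁻¹ ≡ 38 (mod 71), so λ ≡ 23·38 ≡ 22.
  x = λ² - 21 - 21 = 484 - 42 ≡ 16; y = λ·(21 - 16) - 57 ≡ 53. → (16, 53)
add G: (16, 53) + (40, 29). λ = (29 - 53)/(40 - 16) ≡ 47/24 mod 71. 24⁻¹ ≡ 3 (mod 71) since 24·3 = 72 ≡ 1, so λ ≡ 70.
  x = λ² - 16 - 40 = 4900 - 56 ≡ 16; y = λ·(16 - 16) - 53 ≡ 18. → (16, 18)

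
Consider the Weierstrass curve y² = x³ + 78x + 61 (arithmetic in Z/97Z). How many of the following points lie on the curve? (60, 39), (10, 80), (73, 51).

3

(60, 39): 39² ≡ 66, rhs ≡ 66 → on.
(10, 80): 80² ≡ 95, rhs ≡ 95 → on.
(73, 51): 51² ≡ 79, rhs ≡ 79 → on.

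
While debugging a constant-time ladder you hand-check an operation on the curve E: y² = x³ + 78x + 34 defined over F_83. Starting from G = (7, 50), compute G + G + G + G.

(82, 11)

Repeated addition: build up to 4G.
2G: tangent at (7, 50): λ = (3·7² + 78)/(2·50) ≡ 59/17. 17⁻¹ ≡ 44 (mod 83), so λ ≡ 59·44 ≡ 23.
  x = λ² - 7 - 7 = 529 - 14 ≡ 17; y = λ·(7 - 17) - 50 ≡ 52. → (17, 52)
3G: (17, 52) + (7, 50). λ = (50 - 52)/(7 - 17) ≡ 81/73 mod 83. 73⁻¹ ≡ 58 (mod 83) since 73·58 = 4234 ≡ 1, so λ ≡ 50.
  x = λ² - 17 - 7 = 2500 - 24 ≡ 69; y = λ·(17 - 69) - 52 ≡ 4. → (69, 4)
4G: (69, 4) + (7, 50). λ = (50 - 4)/(7 - 69) ≡ 46/21 mod 83. 21⁻¹ ≡ 4 (mod 83) since 21·4 = 84 ≡ 1, so λ ≡ 18.
  x = λ² - 69 - 7 = 324 - 76 ≡ 82; y = λ·(69 - 82) - 4 ≡ 11. → (82, 11)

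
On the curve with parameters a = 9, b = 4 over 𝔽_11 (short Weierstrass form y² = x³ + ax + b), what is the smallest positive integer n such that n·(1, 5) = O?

2P: tangent at (1, 5): λ = (3·1² + 9)/(2·5) ≡ 1/10. 10⁻¹ ≡ 10 (mod 11) since 10·10 = 100 ≡ 1, so λ ≡ 1·10 ≡ 10.
  x = λ² - 1 - 1 = 100 - 2 ≡ 10; y = λ·(1 - 10) - 5 ≡ 4. → (10, 4)
3P: (10, 4) + (1, 5). λ = (5 - 4)/(1 - 10) ≡ 1/2 mod 11. 2⁻¹ ≡ 6 (mod 11) since 2·6 = 12 ≡ 1, so λ ≡ 6.
  x = λ² - 10 - 1 = 36 - 11 ≡ 3; y = λ·(10 - 3) - 4 ≡ 5. → (3, 5)
4P: (3, 5) + (1, 5). λ = (5 - 5)/(1 - 3) ≡ 0/9 mod 11. 9⁻¹ ≡ 5 (mod 11), so λ ≡ 0.
  x = λ² - 3 - 1 = 0 - 4 ≡ 7; y = λ·(3 - 7) - 5 ≡ 6. → (7, 6)
5P: (7, 6) + (1, 5). λ = (5 - 6)/(1 - 7) ≡ 10/5 mod 11. 5⁻¹ ≡ 9 (mod 11) since 5·9 = 45 ≡ 1, so λ ≡ 2.
  x = λ² - 7 - 1 = 4 - 8 ≡ 7; y = λ·(7 - 7) - 6 ≡ 5. → (7, 5)
6P: (7, 5) + (1, 5). λ = (5 - 5)/(1 - 7) ≡ 0/5 mod 11. 5⁻¹ ≡ 9 (mod 11), so λ ≡ 0.
  x = λ² - 7 - 1 = 0 - 8 ≡ 3; y = λ·(7 - 3) - 5 ≡ 6. → (3, 6)
7P: (3, 6) + (1, 5). λ = (5 - 6)/(1 - 3) ≡ 10/9 mod 11. 9⁻¹ ≡ 5 (mod 11), so λ ≡ 6.
  x = λ² - 3 - 1 = 36 - 4 ≡ 10; y = λ·(3 - 10) - 6 ≡ 7. → (10, 7)
8P: (10, 7) + (1, 5). λ = (5 - 7)/(1 - 10) ≡ 9/2 mod 11. 2⁻¹ ≡ 6 (mod 11) since 2·6 = 12 ≡ 1, so λ ≡ 10.
  x = λ² - 10 - 1 = 100 - 11 ≡ 1; y = λ·(10 - 1) - 7 ≡ 6. → (1, 6)
9P: (1, 6) + (1, 5): same x and y₁ ≡ -y₂, so the sum is O.
9P = O, so the order is 9.

9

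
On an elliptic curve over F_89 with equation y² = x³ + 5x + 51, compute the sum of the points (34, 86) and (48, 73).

(51, 76)

(34, 86) + (48, 73). λ = (73 - 86)/(48 - 34) ≡ 76/14 mod 89. 14⁻¹ ≡ 70 (mod 89) since 14·70 = 980 ≡ 1, so λ ≡ 69.
  x = λ² - 34 - 48 = 4761 - 82 ≡ 51; y = λ·(34 - 51) - 86 ≡ 76. → (51, 76)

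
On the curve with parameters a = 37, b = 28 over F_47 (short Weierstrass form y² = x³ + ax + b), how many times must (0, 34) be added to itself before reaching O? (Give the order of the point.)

8

2P: tangent at (0, 34): λ = (3·0² + 37)/(2·34) ≡ 37/21. 21⁻¹ ≡ 9 (mod 47), so λ ≡ 37·9 ≡ 4.
  x = λ² - 0 - 0 = 16 - 0 ≡ 16; y = λ·(0 - 16) - 34 ≡ 43. → (16, 43)
3P: (16, 43) + (0, 34). λ = (34 - 43)/(0 - 16) ≡ 38/31 mod 47. 31⁻¹ ≡ 44 (mod 47), so λ ≡ 27.
  x = λ² - 16 - 0 = 729 - 16 ≡ 8; y = λ·(16 - 8) - 43 ≡ 32. → (8, 32)
4P: (8, 32) + (0, 34). λ = (34 - 32)/(0 - 8) ≡ 2/39 mod 47. 39⁻¹ ≡ 41 (mod 47) since 39·41 = 1599 ≡ 1, so λ ≡ 35.
  x = λ² - 8 - 0 = 1225 - 8 ≡ 42; y = λ·(8 - 42) - 32 ≡ 0. → (42, 0)
5P: (42, 0) + (0, 34). λ = (34 - 0)/(0 - 42) ≡ 34/5 mod 47. 5⁻¹ ≡ 19 (mod 47), so λ ≡ 35.
  x = λ² - 42 - 0 = 1225 - 42 ≡ 8; y = λ·(42 - 8) - 0 ≡ 15. → (8, 15)
6P: (8, 15) + (0, 34). λ = (34 - 15)/(0 - 8) ≡ 19/39 mod 47. 39⁻¹ ≡ 41 (mod 47), so λ ≡ 27.
  x = λ² - 8 - 0 = 729 - 8 ≡ 16; y = λ·(8 - 16) - 15 ≡ 4. → (16, 4)
7P: (16, 4) + (0, 34). λ = (34 - 4)/(0 - 16) ≡ 30/31 mod 47. 31⁻¹ ≡ 44 (mod 47), so λ ≡ 4.
  x = λ² - 16 - 0 = 16 - 16 ≡ 0; y = λ·(16 - 0) - 4 ≡ 13. → (0, 13)
8P: (0, 13) + (0, 34): same x and y₁ ≡ -y₂, so the sum is O.
8P = O, so the order is 8.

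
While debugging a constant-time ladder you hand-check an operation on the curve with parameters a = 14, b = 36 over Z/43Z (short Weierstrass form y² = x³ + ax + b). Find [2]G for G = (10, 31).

(38, 20)

tangent at (10, 31): λ = (3·10² + 14)/(2·31) ≡ 13/19. 19⁻¹ ≡ 34 (mod 43) since 19·34 = 646 ≡ 1, so λ ≡ 13·34 ≡ 12.
  x = λ² - 10 - 10 = 144 - 20 ≡ 38; y = λ·(10 - 38) - 31 ≡ 20. → (38, 20)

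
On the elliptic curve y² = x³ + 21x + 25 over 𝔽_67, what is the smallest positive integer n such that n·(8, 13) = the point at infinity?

3

2P: tangent at (8, 13): λ = (3·8² + 21)/(2·13) ≡ 12/26. 26⁻¹ ≡ 49 (mod 67), so λ ≡ 12·49 ≡ 52.
  x = λ² - 8 - 8 = 2704 - 16 ≡ 8; y = λ·(8 - 8) - 13 ≡ 54. → (8, 54)
3P: (8, 54) + (8, 13): same x and y₁ ≡ -y₂, so the sum is the point at infinity.
3P = the point at infinity, so the order is 3.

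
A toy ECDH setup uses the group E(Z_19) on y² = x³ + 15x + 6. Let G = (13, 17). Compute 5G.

Repeated addition: build up to 5G.
2G: tangent at (13, 17): λ = (3·13² + 15)/(2·17) ≡ 9/15. 15⁻¹ ≡ 14 (mod 19), so λ ≡ 9·14 ≡ 12.
  x = λ² - 13 - 13 = 144 - 26 ≡ 4; y = λ·(13 - 4) - 17 ≡ 15. → (4, 15)
3G: (4, 15) + (13, 17). λ = (17 - 15)/(13 - 4) ≡ 2/9 mod 19. 9⁻¹ ≡ 17 (mod 19) since 9·17 = 153 ≡ 1, so λ ≡ 15.
  x = λ² - 4 - 13 = 225 - 17 ≡ 18; y = λ·(4 - 18) - 15 ≡ 3. → (18, 3)
4G: (18, 3) + (13, 17). λ = (17 - 3)/(13 - 18) ≡ 14/14 mod 19. 14⁻¹ ≡ 15 (mod 19) since 14·15 = 210 ≡ 1, so λ ≡ 1.
  x = λ² - 18 - 13 = 1 - 31 ≡ 8; y = λ·(18 - 8) - 3 ≡ 7. → (8, 7)
5G: (8, 7) + (13, 17). λ = (17 - 7)/(13 - 8) ≡ 10/5 mod 19. 5⁻¹ ≡ 4 (mod 19), so λ ≡ 2.
  x = λ² - 8 - 13 = 4 - 21 ≡ 2; y = λ·(8 - 2) - 7 ≡ 5. → (2, 5)

(2, 5)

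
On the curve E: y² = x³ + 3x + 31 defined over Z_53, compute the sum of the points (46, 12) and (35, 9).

(46, 12) + (35, 9). λ = (9 - 12)/(35 - 46) ≡ 50/42 mod 53. 42⁻¹ ≡ 24 (mod 53), so λ ≡ 34.
  x = λ² - 46 - 35 = 1156 - 81 ≡ 15; y = λ·(46 - 15) - 12 ≡ 35. → (15, 35)

(15, 35)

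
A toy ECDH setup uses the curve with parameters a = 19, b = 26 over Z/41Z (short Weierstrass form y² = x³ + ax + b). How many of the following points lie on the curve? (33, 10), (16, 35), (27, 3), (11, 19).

2

(33, 10): 10² ≡ 18, rhs ≡ 18 → on.
(16, 35): 35² ≡ 36, rhs ≡ 39 → off.
(27, 3): 3² ≡ 9, rhs ≡ 9 → on.
(11, 19): 19² ≡ 33, rhs ≡ 8 → off.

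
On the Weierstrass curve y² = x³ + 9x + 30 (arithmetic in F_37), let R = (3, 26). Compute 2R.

(19, 17)

tangent at (3, 26): λ = (3·3² + 9)/(2·26) ≡ 36/15. 15⁻¹ ≡ 5 (mod 37), so λ ≡ 36·5 ≡ 32.
  x = λ² - 3 - 3 = 1024 - 6 ≡ 19; y = λ·(3 - 19) - 26 ≡ 17. → (19, 17)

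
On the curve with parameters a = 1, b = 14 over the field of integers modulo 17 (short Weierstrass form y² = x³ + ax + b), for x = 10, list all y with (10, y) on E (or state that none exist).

x³ + 1x + 14 = 1024 ≡ 4 (mod 17).
Square roots of 4 mod 17: 2 and 15 (since 2² = 4 ≡ 4).

2, 15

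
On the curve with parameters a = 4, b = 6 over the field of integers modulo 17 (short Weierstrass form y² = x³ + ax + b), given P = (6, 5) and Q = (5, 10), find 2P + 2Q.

(4, 1)

First 2P:
Repeated addition: build up to 2P.
2P: tangent at (6, 5): λ = (3·6² + 4)/(2·5) ≡ 10/10. 10⁻¹ ≡ 12 (mod 17), so λ ≡ 10·12 ≡ 1.
  x = λ² - 6 - 6 = 1 - 12 ≡ 6; y = λ·(6 - 6) - 5 ≡ 12. → (6, 12)
2P = (6, 12).
Next 2Q:
Repeated addition: build up to 2Q.
2Q: tangent at (5, 10): λ = (3·5² + 4)/(2·10) ≡ 11/3. 3⁻¹ ≡ 6 (mod 17) since 3·6 = 18 ≡ 1, so λ ≡ 11·6 ≡ 15.
  x = λ² - 5 - 5 = 225 - 10 ≡ 11; y = λ·(5 - 11) - 10 ≡ 2. → (11, 2)
2Q = (11, 2).
Finally 2P + 2Q:
(6, 12) + (11, 2). λ = (2 - 12)/(11 - 6) ≡ 7/5 mod 17. 5⁻¹ ≡ 7 (mod 17) since 5·7 = 35 ≡ 1, so λ ≡ 15.
  x = λ² - 6 - 11 = 225 - 17 ≡ 4; y = λ·(6 - 4) - 12 ≡ 1. → (4, 1)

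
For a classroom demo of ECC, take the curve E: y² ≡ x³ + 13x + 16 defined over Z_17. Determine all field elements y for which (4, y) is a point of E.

8, 9

x³ + 13x + 16 = 132 ≡ 13 (mod 17).
Square roots of 13 mod 17: 8 and 9 (since 8² = 64 ≡ 13).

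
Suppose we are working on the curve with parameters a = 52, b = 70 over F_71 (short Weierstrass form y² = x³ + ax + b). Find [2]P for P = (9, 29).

tangent at (9, 29): λ = (3·9² + 52)/(2·29) ≡ 11/58. 58⁻¹ ≡ 60 (mod 71), so λ ≡ 11·60 ≡ 21.
  x = λ² - 9 - 9 = 441 - 18 ≡ 68; y = λ·(9 - 68) - 29 ≡ 10. → (68, 10)

(68, 10)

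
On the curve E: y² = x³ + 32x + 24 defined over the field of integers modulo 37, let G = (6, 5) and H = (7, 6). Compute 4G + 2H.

(21, 35)

First 4G:
Repeated addition: build up to 4G.
2G: tangent at (6, 5): λ = (3·6² + 32)/(2·5) ≡ 29/10. 10⁻¹ ≡ 26 (mod 37), so λ ≡ 29·26 ≡ 14.
  x = λ² - 6 - 6 = 196 - 12 ≡ 36; y = λ·(6 - 36) - 5 ≡ 19. → (36, 19)
3G: (36, 19) + (6, 5). λ = (5 - 19)/(6 - 36) ≡ 23/7 mod 37. 7⁻¹ ≡ 16 (mod 37) since 7·16 = 112 ≡ 1, so λ ≡ 35.
  x = λ² - 36 - 6 = 1225 - 42 ≡ 36; y = λ·(36 - 36) - 19 ≡ 18. → (36, 18)
4G: (36, 18) + (6, 5). λ = (5 - 18)/(6 - 36) ≡ 24/7 mod 37. 7⁻¹ ≡ 16 (mod 37), so λ ≡ 14.
  x = λ² - 36 - 6 = 196 - 42 ≡ 6; y = λ·(36 - 6) - 18 ≡ 32. → (6, 32)
4G = (6, 32).
Next 2H:
Repeated addition: build up to 2H.
2H: tangent at (7, 6): λ = (3·7² + 32)/(2·6) ≡ 31/12. 12⁻¹ ≡ 34 (mod 37), so λ ≡ 31·34 ≡ 18.
  x = λ² - 7 - 7 = 324 - 14 ≡ 14; y = λ·(7 - 14) - 6 ≡ 16. → (14, 16)
2H = (14, 16).
Finally 4G + 2H:
(6, 32) + (14, 16). λ = (16 - 32)/(14 - 6) ≡ 21/8 mod 37. 8⁻¹ ≡ 14 (mod 37), so λ ≡ 35.
  x = λ² - 6 - 14 = 1225 - 20 ≡ 21; y = λ·(6 - 21) - 32 ≡ 35. → (21, 35)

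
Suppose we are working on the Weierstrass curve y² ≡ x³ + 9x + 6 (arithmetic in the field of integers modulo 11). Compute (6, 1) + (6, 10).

O

The two points share x = 6 and their y-coordinates satisfy 1 + 10 ≡ 0 (mod 11), so they are inverses. Their sum is 𝒪.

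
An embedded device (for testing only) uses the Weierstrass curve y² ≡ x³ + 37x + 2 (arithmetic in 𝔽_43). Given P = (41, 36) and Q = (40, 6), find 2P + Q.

(25, 13)

First 2P:
Repeated addition: build up to 2P.
2P: tangent at (41, 36): λ = (3·41² + 37)/(2·36) ≡ 6/29. 29⁻¹ ≡ 3 (mod 43), so λ ≡ 6·3 ≡ 18.
  x = λ² - 41 - 41 = 324 - 82 ≡ 27; y = λ·(41 - 27) - 36 ≡ 1. → (27, 1)
2P = (27, 1).
Finally 2P + Q:
(27, 1) + (40, 6). λ = (6 - 1)/(40 - 27) ≡ 5/13 mod 43. 13⁻¹ ≡ 10 (mod 43) since 13·10 = 130 ≡ 1, so λ ≡ 7.
  x = λ² - 27 - 40 = 49 - 67 ≡ 25; y = λ·(27 - 25) - 1 ≡ 13. → (25, 13)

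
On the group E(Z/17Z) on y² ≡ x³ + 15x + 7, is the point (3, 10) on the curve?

y² = 10² ≡ 15; x³ + 15x + 7 = 79 ≡ 11 (mod 17). 15 ≠ 11.

no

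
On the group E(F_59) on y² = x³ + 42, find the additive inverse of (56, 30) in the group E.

(56, 29)

-(56, 30) = (56, -30 mod 59) = (56, 29).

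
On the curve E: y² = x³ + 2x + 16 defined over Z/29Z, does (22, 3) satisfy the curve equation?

y² = 3² ≡ 9; x³ + 2x + 16 = 10708 ≡ 7 (mod 29). 9 ≠ 7.

no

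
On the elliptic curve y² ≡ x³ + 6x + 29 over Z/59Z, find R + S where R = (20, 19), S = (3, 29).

(39, 13)

(20, 19) + (3, 29). λ = (29 - 19)/(3 - 20) ≡ 10/42 mod 59. 42⁻¹ ≡ 52 (mod 59), so λ ≡ 48.
  x = λ² - 20 - 3 = 2304 - 23 ≡ 39; y = λ·(20 - 39) - 19 ≡ 13. → (39, 13)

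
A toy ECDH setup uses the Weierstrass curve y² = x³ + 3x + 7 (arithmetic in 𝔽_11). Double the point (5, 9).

tangent at (5, 9): λ = (3·5² + 3)/(2·9) ≡ 1/7. 7⁻¹ ≡ 8 (mod 11), so λ ≡ 1·8 ≡ 8.
  x = λ² - 5 - 5 = 64 - 10 ≡ 10; y = λ·(5 - 10) - 9 ≡ 6. → (10, 6)

(10, 6)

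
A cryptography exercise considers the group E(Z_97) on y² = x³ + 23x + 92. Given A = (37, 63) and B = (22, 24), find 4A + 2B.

O

First 4A:
Repeated addition: build up to 4A.
2A: tangent at (37, 63): λ = (3·37² + 23)/(2·63) ≡ 56/29. 29⁻¹ ≡ 87 (mod 97), so λ ≡ 56·87 ≡ 22.
  x = λ² - 37 - 37 = 484 - 74 ≡ 22; y = λ·(37 - 22) - 63 ≡ 73. → (22, 73)
3A: (22, 73) + (37, 63). λ = (63 - 73)/(37 - 22) ≡ 87/15 mod 97. 15⁻¹ ≡ 13 (mod 97), so λ ≡ 64.
  x = λ² - 22 - 37 = 4096 - 59 ≡ 60; y = λ·(22 - 60) - 73 ≡ 17. → (60, 17)
4A: (60, 17) + (37, 63). λ = (63 - 17)/(37 - 60) ≡ 46/74 mod 97. 74⁻¹ ≡ 59 (mod 97), so λ ≡ 95.
  x = λ² - 60 - 37 = 9025 - 97 ≡ 4; y = λ·(60 - 4) - 17 ≡ 65. → (4, 65)
4A = (4, 65).
Next 2B:
Repeated addition: build up to 2B.
2B: tangent at (22, 24): λ = (3·22² + 23)/(2·24) ≡ 20/48. 48⁻¹ ≡ 95 (mod 97), so λ ≡ 20·95 ≡ 57.
  x = λ² - 22 - 22 = 3249 - 44 ≡ 4; y = λ·(22 - 4) - 24 ≡ 32. → (4, 32)
2B = (4, 32).
Finally 4A + 2B:
(4, 65) + (4, 32): same x and y₁ ≡ -y₂, so the sum is the point at infinity.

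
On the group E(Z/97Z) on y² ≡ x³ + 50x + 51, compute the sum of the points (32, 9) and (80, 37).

(32, 9) + (80, 37). λ = (37 - 9)/(80 - 32) ≡ 28/48 mod 97. 48⁻¹ ≡ 95 (mod 97), so λ ≡ 41.
  x = λ² - 32 - 80 = 1681 - 112 ≡ 17; y = λ·(32 - 17) - 9 ≡ 24. → (17, 24)

(17, 24)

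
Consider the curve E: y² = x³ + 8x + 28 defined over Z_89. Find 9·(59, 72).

Write P = (59, 72).
Double-and-add on 9 = (1001)₂. Start with P = (59, 72) for the leading 1-bit.
double: tangent at (59, 72): λ = (3·59² + 8)/(2·72) ≡ 38/55. 55⁻¹ ≡ 34 (mod 89), so λ ≡ 38·34 ≡ 46.
  x = λ² - 59 - 59 = 2116 - 118 ≡ 40; y = λ·(59 - 40) - 72 ≡ 1. → (40, 1)
double: tangent at (40, 1): λ = (3·40² + 8)/(2·1) ≡ 2/2. 2⁻¹ ≡ 45 (mod 89), so λ ≡ 2·45 ≡ 1.
  x = λ² - 40 - 40 = 1 - 80 ≡ 10; y = λ·(40 - 10) - 1 ≡ 29. → (10, 29)
double: tangent at (10, 29): λ = (3·10² + 8)/(2·29) ≡ 41/58. 58⁻¹ ≡ 66 (mod 89), so λ ≡ 41·66 ≡ 36.
  x = λ² - 10 - 10 = 1296 - 20 ≡ 30; y = λ·(10 - 30) - 29 ≡ 52. → (30, 52)
add P: (30, 52) + (59, 72). λ = (72 - 52)/(59 - 30) ≡ 20/29 mod 89. 29⁻¹ ≡ 43 (mod 89) since 29·43 = 1247 ≡ 1, so λ ≡ 59.
  x = λ² - 30 - 59 = 3481 - 89 ≡ 10; y = λ·(30 - 10) - 52 ≡ 60. → (10, 60)

(10, 60)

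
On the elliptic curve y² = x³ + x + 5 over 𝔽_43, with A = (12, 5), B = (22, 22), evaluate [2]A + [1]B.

First 2A:
Repeated addition: build up to 2A.
2A: tangent at (12, 5): λ = (3·12² + 1)/(2·5) ≡ 3/10. 10⁻¹ ≡ 13 (mod 43), so λ ≡ 3·13 ≡ 39.
  x = λ² - 12 - 12 = 1521 - 24 ≡ 35; y = λ·(12 - 35) - 5 ≡ 1. → (35, 1)
2A = (35, 1).
Finally 2A + B:
(35, 1) + (22, 22). λ = (22 - 1)/(22 - 35) ≡ 21/30 mod 43. 30⁻¹ ≡ 33 (mod 43), so λ ≡ 5.
  x = λ² - 35 - 22 = 25 - 57 ≡ 11; y = λ·(35 - 11) - 1 ≡ 33. → (11, 33)

(11, 33)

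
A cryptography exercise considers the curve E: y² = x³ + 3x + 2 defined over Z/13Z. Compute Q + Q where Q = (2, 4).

(5, 5)

tangent at (2, 4): λ = (3·2² + 3)/(2·4) ≡ 2/8. 8⁻¹ ≡ 5 (mod 13), so λ ≡ 2·5 ≡ 10.
  x = λ² - 2 - 2 = 100 - 4 ≡ 5; y = λ·(2 - 5) - 4 ≡ 5. → (5, 5)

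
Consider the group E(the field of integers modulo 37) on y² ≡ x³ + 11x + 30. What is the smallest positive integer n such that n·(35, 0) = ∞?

2

2P: (35, 0) + (35, 0): same x and y₁ ≡ -y₂, so the sum is ∞.
2P = ∞, so the order is 2.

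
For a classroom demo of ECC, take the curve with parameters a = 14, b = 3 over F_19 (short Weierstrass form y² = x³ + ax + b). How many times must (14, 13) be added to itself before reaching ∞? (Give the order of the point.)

10

2P: tangent at (14, 13): λ = (3·14² + 14)/(2·13) ≡ 13/7. 7⁻¹ ≡ 11 (mod 19), so λ ≡ 13·11 ≡ 10.
  x = λ² - 14 - 14 = 100 - 28 ≡ 15; y = λ·(14 - 15) - 13 ≡ 15. → (15, 15)
3P: (15, 15) + (14, 13). λ = (13 - 15)/(14 - 15) ≡ 17/18 mod 19. 18⁻¹ ≡ 18 (mod 19) since 18·18 = 324 ≡ 1, so λ ≡ 2.
  x = λ² - 15 - 14 = 4 - 29 ≡ 13; y = λ·(15 - 13) - 15 ≡ 8. → (13, 8)
4P: (13, 8) + (14, 13). λ = (13 - 8)/(14 - 13) ≡ 5/1 mod 19. 1⁻¹ ≡ 1 (mod 19), so λ ≡ 5.
  x = λ² - 13 - 14 = 25 - 27 ≡ 17; y = λ·(13 - 17) - 8 ≡ 10. → (17, 10)
5P: (17, 10) + (14, 13). λ = (13 - 10)/(14 - 17) ≡ 3/16 mod 19. 16⁻¹ ≡ 6 (mod 19) since 16·6 = 96 ≡ 1, so λ ≡ 18.
  x = λ² - 17 - 14 = 324 - 31 ≡ 8; y = λ·(17 - 8) - 10 ≡ 0. → (8, 0)
6P: (8, 0) + (14, 13). λ = (13 - 0)/(14 - 8) ≡ 13/6 mod 19. 6⁻¹ ≡ 16 (mod 19), so λ ≡ 18.
  x = λ² - 8 - 14 = 324 - 22 ≡ 17; y = λ·(8 - 17) - 0 ≡ 9. → (17, 9)
7P: (17, 9) + (14, 13). λ = (13 - 9)/(14 - 17) ≡ 4/16 mod 19. 16⁻¹ ≡ 6 (mod 19), so λ ≡ 5.
  x = λ² - 17 - 14 = 25 - 31 ≡ 13; y = λ·(17 - 13) - 9 ≡ 11. → (13, 11)
8P: (13, 11) + (14, 13). λ = (13 - 11)/(14 - 13) ≡ 2/1 mod 19. 1⁻¹ ≡ 1 (mod 19), so λ ≡ 2.
  x = λ² - 13 - 14 = 4 - 27 ≡ 15; y = λ·(13 - 15) - 11 ≡ 4. → (15, 4)
9P: (15, 4) + (14, 13). λ = (13 - 4)/(14 - 15) ≡ 9/18 mod 19. 18⁻¹ ≡ 18 (mod 19), so λ ≡ 10.
  x = λ² - 15 - 14 = 100 - 29 ≡ 14; y = λ·(15 - 14) - 4 ≡ 6. → (14, 6)
10P: (14, 6) + (14, 13): same x and y₁ ≡ -y₂, so the sum is ∞.
10P = ∞, so the order is 10.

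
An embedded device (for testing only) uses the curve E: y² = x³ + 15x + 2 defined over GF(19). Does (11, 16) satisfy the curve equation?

no

y² = 16² ≡ 9; x³ + 15x + 2 = 1498 ≡ 16 (mod 19). 9 ≠ 16.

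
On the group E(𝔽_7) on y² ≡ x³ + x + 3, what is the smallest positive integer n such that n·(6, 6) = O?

3

2P: tangent at (6, 6): λ = (3·6² + 1)/(2·6) ≡ 4/5. 5⁻¹ ≡ 3 (mod 7), so λ ≡ 4·3 ≡ 5.
  x = λ² - 6 - 6 = 25 - 12 ≡ 6; y = λ·(6 - 6) - 6 ≡ 1. → (6, 1)
3P: (6, 1) + (6, 6): same x and y₁ ≡ -y₂, so the sum is O.
3P = O, so the order is 3.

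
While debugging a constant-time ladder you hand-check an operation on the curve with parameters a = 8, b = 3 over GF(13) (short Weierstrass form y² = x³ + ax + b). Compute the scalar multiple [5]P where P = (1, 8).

Repeated addition: build up to 5P.
2P: tangent at (1, 8): λ = (3·1² + 8)/(2·8) ≡ 11/3. 3⁻¹ ≡ 9 (mod 13) since 3·9 = 27 ≡ 1, so λ ≡ 11·9 ≡ 8.
  x = λ² - 1 - 1 = 64 - 2 ≡ 10; y = λ·(1 - 10) - 8 ≡ 11. → (10, 11)
3P: (10, 11) + (1, 8). λ = (8 - 11)/(1 - 10) ≡ 10/4 mod 13. 4⁻¹ ≡ 10 (mod 13), so λ ≡ 9.
  x = λ² - 10 - 1 = 81 - 11 ≡ 5; y = λ·(10 - 5) - 11 ≡ 8. → (5, 8)
4P: (5, 8) + (1, 8). λ = (8 - 8)/(1 - 5) ≡ 0/9 mod 13. 9⁻¹ ≡ 3 (mod 13), so λ ≡ 0.
  x = λ² - 5 - 1 = 0 - 6 ≡ 7; y = λ·(5 - 7) - 8 ≡ 5. → (7, 5)
5P: (7, 5) + (1, 8). λ = (8 - 5)/(1 - 7) ≡ 3/7 mod 13. 7⁻¹ ≡ 2 (mod 13), so λ ≡ 6.
  x = λ² - 7 - 1 = 36 - 8 ≡ 2; y = λ·(7 - 2) - 5 ≡ 12. → (2, 12)

(2, 12)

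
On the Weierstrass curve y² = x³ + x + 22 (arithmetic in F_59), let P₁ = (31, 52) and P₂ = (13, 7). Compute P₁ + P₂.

(31, 52) + (13, 7). λ = (7 - 52)/(13 - 31) ≡ 14/41 mod 59. 41⁻¹ ≡ 36 (mod 59) since 41·36 = 1476 ≡ 1, so λ ≡ 32.
  x = λ² - 31 - 13 = 1024 - 44 ≡ 36; y = λ·(31 - 36) - 52 ≡ 24. → (36, 24)

(36, 24)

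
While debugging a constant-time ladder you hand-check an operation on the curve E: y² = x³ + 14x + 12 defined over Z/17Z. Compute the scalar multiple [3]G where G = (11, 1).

(9, 0)

Repeated addition: build up to 3G.
2G: tangent at (11, 1): λ = (3·11² + 14)/(2·1) ≡ 3/2. 2⁻¹ ≡ 9 (mod 17), so λ ≡ 3·9 ≡ 10.
  x = λ² - 11 - 11 = 100 - 22 ≡ 10; y = λ·(11 - 10) - 1 ≡ 9. → (10, 9)
3G: (10, 9) + (11, 1). λ = (1 - 9)/(11 - 10) ≡ 9/1 mod 17. 1⁻¹ ≡ 1 (mod 17) since 1·1 = 1 ≡ 1, so λ ≡ 9.
  x = λ² - 10 - 11 = 81 - 21 ≡ 9; y = λ·(10 - 9) - 9 ≡ 0. → (9, 0)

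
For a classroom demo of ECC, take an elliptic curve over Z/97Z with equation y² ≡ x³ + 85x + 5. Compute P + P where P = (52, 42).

(25, 95)

tangent at (52, 42): λ = (3·52² + 85)/(2·42) ≡ 49/84. 84⁻¹ ≡ 82 (mod 97) since 84·82 = 6888 ≡ 1, so λ ≡ 49·82 ≡ 41.
  x = λ² - 52 - 52 = 1681 - 104 ≡ 25; y = λ·(52 - 25) - 42 ≡ 95. → (25, 95)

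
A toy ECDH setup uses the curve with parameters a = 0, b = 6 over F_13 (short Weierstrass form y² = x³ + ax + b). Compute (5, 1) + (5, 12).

The two points share x = 5 and their y-coordinates satisfy 1 + 12 ≡ 0 (mod 13), so they are inverses. Their sum is the point at infinity.

O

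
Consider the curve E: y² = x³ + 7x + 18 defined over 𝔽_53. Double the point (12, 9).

tangent at (12, 9): λ = (3·12² + 7)/(2·9) ≡ 15/18. 18⁻¹ ≡ 3 (mod 53), so λ ≡ 15·3 ≡ 45.
  x = λ² - 12 - 12 = 2025 - 24 ≡ 40; y = λ·(12 - 40) - 9 ≡ 3. → (40, 3)

(40, 3)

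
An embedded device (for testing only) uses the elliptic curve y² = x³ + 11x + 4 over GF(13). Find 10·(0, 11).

(10, 3)

Write Q = (0, 11).
Double-and-add on 10 = (1010)₂. Start with Q = (0, 11) for the leading 1-bit.
double: tangent at (0, 11): λ = (3·0² + 11)/(2·11) ≡ 11/9. 9⁻¹ ≡ 3 (mod 13), so λ ≡ 11·3 ≡ 7.
  x = λ² - 0 - 0 = 49 - 0 ≡ 10; y = λ·(0 - 10) - 11 ≡ 10. → (10, 10)
double: tangent at (10, 10): λ = (3·10² + 11)/(2·10) ≡ 12/7. 7⁻¹ ≡ 2 (mod 13), so λ ≡ 12·2 ≡ 11.
  x = λ² - 10 - 10 = 121 - 20 ≡ 10; y = λ·(10 - 10) - 10 ≡ 3. → (10, 3)
add Q: (10, 3) + (0, 11). λ = (11 - 3)/(0 - 10) ≡ 8/3 mod 13. 3⁻¹ ≡ 9 (mod 13), so λ ≡ 7.
  x = λ² - 10 - 0 = 49 - 10 ≡ 0; y = λ·(10 - 0) - 3 ≡ 2. → (0, 2)
double: tangent at (0, 2): λ = (3·0² + 11)/(2·2) ≡ 11/4. 4⁻¹ ≡ 10 (mod 13) since 4·10 = 40 ≡ 1, so λ ≡ 11·10 ≡ 6.
  x = λ² - 0 - 0 = 36 - 0 ≡ 10; y = λ·(0 - 10) - 2 ≡ 3. → (10, 3)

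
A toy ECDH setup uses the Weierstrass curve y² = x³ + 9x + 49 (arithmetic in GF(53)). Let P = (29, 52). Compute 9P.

Double-and-add on 9 = (1001)₂. Start with P = (29, 52) for the leading 1-bit.
double: tangent at (29, 52): λ = (3·29² + 9)/(2·52) ≡ 41/51. 51⁻¹ ≡ 26 (mod 53) since 51·26 = 1326 ≡ 1, so λ ≡ 41·26 ≡ 6.
  x = λ² - 29 - 29 = 36 - 58 ≡ 31; y = λ·(29 - 31) - 52 ≡ 42. → (31, 42)
double: tangent at (31, 42): λ = (3·31² + 9)/(2·42) ≡ 30/31. 31⁻¹ ≡ 12 (mod 53) since 31·12 = 372 ≡ 1, so λ ≡ 30·12 ≡ 42.
  x = λ² - 31 - 31 = 1764 - 62 ≡ 6; y = λ·(31 - 6) - 42 ≡ 1. → (6, 1)
double: tangent at (6, 1): λ = (3·6² + 9)/(2·1) ≡ 11/2. 2⁻¹ ≡ 27 (mod 53) since 2·27 = 54 ≡ 1, so λ ≡ 11·27 ≡ 32.
  x = λ² - 6 - 6 = 1024 - 12 ≡ 5; y = λ·(6 - 5) - 1 ≡ 31. → (5, 31)
add P: (5, 31) + (29, 52). λ = (52 - 31)/(29 - 5) ≡ 21/24 mod 53. 24⁻¹ ≡ 42 (mod 53) since 24·42 = 1008 ≡ 1, so λ ≡ 34.
  x = λ² - 5 - 29 = 1156 - 34 ≡ 9; y = λ·(5 - 9) - 31 ≡ 45. → (9, 45)

(9, 45)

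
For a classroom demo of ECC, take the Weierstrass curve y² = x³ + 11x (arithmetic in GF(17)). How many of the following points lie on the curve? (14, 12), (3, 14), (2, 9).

3

(14, 12): 12² ≡ 8, rhs ≡ 8 → on.
(3, 14): 14² ≡ 9, rhs ≡ 9 → on.
(2, 9): 9² ≡ 13, rhs ≡ 13 → on.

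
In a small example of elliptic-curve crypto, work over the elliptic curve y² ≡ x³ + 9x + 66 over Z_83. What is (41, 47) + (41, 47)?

tangent at (41, 47): λ = (3·41² + 9)/(2·47) ≡ 72/11. 11⁻¹ ≡ 68 (mod 83) since 11·68 = 748 ≡ 1, so λ ≡ 72·68 ≡ 82.
  x = λ² - 41 - 41 = 6724 - 82 ≡ 2; y = λ·(41 - 2) - 47 ≡ 80. → (2, 80)

(2, 80)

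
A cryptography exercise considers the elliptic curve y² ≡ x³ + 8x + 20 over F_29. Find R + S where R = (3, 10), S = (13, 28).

(3, 10) + (13, 28). λ = (28 - 10)/(13 - 3) ≡ 18/10 mod 29. 10⁻¹ ≡ 3 (mod 29), so λ ≡ 25.
  x = λ² - 3 - 13 = 625 - 16 ≡ 0; y = λ·(3 - 0) - 10 ≡ 7. → (0, 7)

(0, 7)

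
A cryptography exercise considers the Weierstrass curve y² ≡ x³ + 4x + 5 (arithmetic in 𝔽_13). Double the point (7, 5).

tangent at (7, 5): λ = (3·7² + 4)/(2·5) ≡ 8/10. 10⁻¹ ≡ 4 (mod 13), so λ ≡ 8·4 ≡ 6.
  x = λ² - 7 - 7 = 36 - 14 ≡ 9; y = λ·(7 - 9) - 5 ≡ 9. → (9, 9)

(9, 9)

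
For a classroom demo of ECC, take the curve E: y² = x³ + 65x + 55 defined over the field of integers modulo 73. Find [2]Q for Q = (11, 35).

tangent at (11, 35): λ = (3·11² + 65)/(2·35) ≡ 63/70. 70⁻¹ ≡ 24 (mod 73) since 70·24 = 1680 ≡ 1, so λ ≡ 63·24 ≡ 52.
  x = λ² - 11 - 11 = 2704 - 22 ≡ 54; y = λ·(11 - 54) - 35 ≡ 65. → (54, 65)

(54, 65)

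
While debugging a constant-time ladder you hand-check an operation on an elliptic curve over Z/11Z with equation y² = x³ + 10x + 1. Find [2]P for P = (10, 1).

tangent at (10, 1): λ = (3·10² + 10)/(2·1) ≡ 2/2. 2⁻¹ ≡ 6 (mod 11) since 2·6 = 12 ≡ 1, so λ ≡ 2·6 ≡ 1.
  x = λ² - 10 - 10 = 1 - 20 ≡ 3; y = λ·(10 - 3) - 1 ≡ 6. → (3, 6)

(3, 6)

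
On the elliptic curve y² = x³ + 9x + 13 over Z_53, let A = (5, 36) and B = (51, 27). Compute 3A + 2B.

(16, 15)

First 3A:
Repeated addition: build up to 3A.
2A: tangent at (5, 36): λ = (3·5² + 9)/(2·36) ≡ 31/19. 19⁻¹ ≡ 14 (mod 53), so λ ≡ 31·14 ≡ 10.
  x = λ² - 5 - 5 = 100 - 10 ≡ 37; y = λ·(5 - 37) - 36 ≡ 15. → (37, 15)
3A: (37, 15) + (5, 36). λ = (36 - 15)/(5 - 37) ≡ 21/21 mod 53. 21⁻¹ ≡ 48 (mod 53), so λ ≡ 1.
  x = λ² - 37 - 5 = 1 - 42 ≡ 12; y = λ·(37 - 12) - 15 ≡ 10. → (12, 10)
3A = (12, 10).
Next 2B:
Repeated addition: build up to 2B.
2B: tangent at (51, 27): λ = (3·51² + 9)/(2·27) ≡ 21/1. 1⁻¹ ≡ 1 (mod 53) since 1·1 = 1 ≡ 1, so λ ≡ 21·1 ≡ 21.
  x = λ² - 51 - 51 = 441 - 102 ≡ 21; y = λ·(51 - 21) - 27 ≡ 20. → (21, 20)
2B = (21, 20).
Finally 3A + 2B:
(12, 10) + (21, 20). λ = (20 - 10)/(21 - 12) ≡ 10/9 mod 53. 9⁻¹ ≡ 6 (mod 53) since 9·6 = 54 ≡ 1, so λ ≡ 7.
  x = λ² - 12 - 21 = 49 - 33 ≡ 16; y = λ·(12 - 16) - 10 ≡ 15. → (16, 15)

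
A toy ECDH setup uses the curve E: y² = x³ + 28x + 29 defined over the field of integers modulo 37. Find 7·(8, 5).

Write Q = (8, 5).
Repeated addition: build up to 7Q.
2Q: tangent at (8, 5): λ = (3·8² + 28)/(2·5) ≡ 35/10. 10⁻¹ ≡ 26 (mod 37), so λ ≡ 35·26 ≡ 22.
  x = λ² - 8 - 8 = 484 - 16 ≡ 24; y = λ·(8 - 24) - 5 ≡ 13. → (24, 13)
3Q: (24, 13) + (8, 5). λ = (5 - 13)/(8 - 24) ≡ 29/21 mod 37. 21⁻¹ ≡ 30 (mod 37), so λ ≡ 19.
  x = λ² - 24 - 8 = 361 - 32 ≡ 33; y = λ·(24 - 33) - 13 ≡ 1. → (33, 1)
4Q: (33, 1) + (8, 5). λ = (5 - 1)/(8 - 33) ≡ 4/12 mod 37. 12⁻¹ ≡ 34 (mod 37) since 12·34 = 408 ≡ 1, so λ ≡ 25.
  x = λ² - 33 - 8 = 625 - 41 ≡ 29; y = λ·(33 - 29) - 1 ≡ 25. → (29, 25)
5Q: (29, 25) + (8, 5). λ = (5 - 25)/(8 - 29) ≡ 17/16 mod 37. 16⁻¹ ≡ 7 (mod 37) since 16·7 = 112 ≡ 1, so λ ≡ 8.
  x = λ² - 29 - 8 = 64 - 37 ≡ 27; y = λ·(29 - 27) - 25 ≡ 28. → (27, 28)
6Q: (27, 28) + (8, 5). λ = (5 - 28)/(8 - 27) ≡ 14/18 mod 37. 18⁻¹ ≡ 35 (mod 37) since 18·35 = 630 ≡ 1, so λ ≡ 9.
  x = λ² - 27 - 8 = 81 - 35 ≡ 9; y = λ·(27 - 9) - 28 ≡ 23. → (9, 23)
7Q: (9, 23) + (8, 5). λ = (5 - 23)/(8 - 9) ≡ 19/36 mod 37. 36⁻¹ ≡ 36 (mod 37), so λ ≡ 18.
  x = λ² - 9 - 8 = 324 - 17 ≡ 11; y = λ·(9 - 11) - 23 ≡ 15. → (11, 15)

(11, 15)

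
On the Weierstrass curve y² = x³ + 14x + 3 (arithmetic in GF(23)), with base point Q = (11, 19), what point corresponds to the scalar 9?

Repeated addition: build up to 9Q.
2Q: tangent at (11, 19): λ = (3·11² + 14)/(2·19) ≡ 9/15. 15⁻¹ ≡ 20 (mod 23), so λ ≡ 9·20 ≡ 19.
  x = λ² - 11 - 11 = 361 - 22 ≡ 17; y = λ·(11 - 17) - 19 ≡ 5. → (17, 5)
3Q: (17, 5) + (11, 19). λ = (19 - 5)/(11 - 17) ≡ 14/17 mod 23. 17⁻¹ ≡ 19 (mod 23), so λ ≡ 13.
  x = λ² - 17 - 11 = 169 - 28 ≡ 3; y = λ·(17 - 3) - 5 ≡ 16. → (3, 16)
4Q: (3, 16) + (11, 19). λ = (19 - 16)/(11 - 3) ≡ 3/8 mod 23. 8⁻¹ ≡ 3 (mod 23) since 8·3 = 24 ≡ 1, so λ ≡ 9.
  x = λ² - 3 - 11 = 81 - 14 ≡ 21; y = λ·(3 - 21) - 16 ≡ 6. → (21, 6)
5Q: (21, 6) + (11, 19). λ = (19 - 6)/(11 - 21) ≡ 13/13 mod 23. 13⁻¹ ≡ 16 (mod 23) since 13·16 = 208 ≡ 1, so λ ≡ 1.
  x = λ² - 21 - 11 = 1 - 32 ≡ 15; y = λ·(21 - 15) - 6 ≡ 0. → (15, 0)
6Q: (15, 0) + (11, 19). λ = (19 - 0)/(11 - 15) ≡ 19/19 mod 23. 19⁻¹ ≡ 17 (mod 23), so λ ≡ 1.
  x = λ² - 15 - 11 = 1 - 26 ≡ 21; y = λ·(15 - 21) - 0 ≡ 17. → (21, 17)
7Q: (21, 17) + (11, 19). λ = (19 - 17)/(11 - 21) ≡ 2/13 mod 23. 13⁻¹ ≡ 16 (mod 23) since 13·16 = 208 ≡ 1, so λ ≡ 9.
  x = λ² - 21 - 11 = 81 - 32 ≡ 3; y = λ·(21 - 3) - 17 ≡ 7. → (3, 7)
8Q: (3, 7) + (11, 19). λ = (19 - 7)/(11 - 3) ≡ 12/8 mod 23. 8⁻¹ ≡ 3 (mod 23) since 8·3 = 24 ≡ 1, so λ ≡ 13.
  x = λ² - 3 - 11 = 169 - 14 ≡ 17; y = λ·(3 - 17) - 7 ≡ 18. → (17, 18)
9Q: (17, 18) + (11, 19). λ = (19 - 18)/(11 - 17) ≡ 1/17 mod 23. 17⁻¹ ≡ 19 (mod 23) since 17·19 = 323 ≡ 1, so λ ≡ 19.
  x = λ² - 17 - 11 = 361 - 28 ≡ 11; y = λ·(17 - 11) - 18 ≡ 4. → (11, 4)

(11, 4)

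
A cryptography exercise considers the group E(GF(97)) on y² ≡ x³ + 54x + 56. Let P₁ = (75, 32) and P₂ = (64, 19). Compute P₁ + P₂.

(75, 32) + (64, 19). λ = (19 - 32)/(64 - 75) ≡ 84/86 mod 97. 86⁻¹ ≡ 44 (mod 97), so λ ≡ 10.
  x = λ² - 75 - 64 = 100 - 139 ≡ 58; y = λ·(75 - 58) - 32 ≡ 41. → (58, 41)

(58, 41)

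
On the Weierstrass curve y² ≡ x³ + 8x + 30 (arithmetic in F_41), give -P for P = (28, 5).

(28, 36)

-(28, 5) = (28, -5 mod 41) = (28, 36).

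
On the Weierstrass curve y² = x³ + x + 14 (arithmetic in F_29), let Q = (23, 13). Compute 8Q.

Double-and-add on 8 = (1000)₂. Start with Q = (23, 13) for the leading 1-bit.
double: tangent at (23, 13): λ = (3·23² + 1)/(2·13) ≡ 22/26. 26⁻¹ ≡ 19 (mod 29), so λ ≡ 22·19 ≡ 12.
  x = λ² - 23 - 23 = 144 - 46 ≡ 11; y = λ·(23 - 11) - 13 ≡ 15. → (11, 15)
double: tangent at (11, 15): λ = (3·11² + 1)/(2·15) ≡ 16/1. 1⁻¹ ≡ 1 (mod 29) since 1·1 = 1 ≡ 1, so λ ≡ 16·1 ≡ 16.
  x = λ² - 11 - 11 = 256 - 22 ≡ 2; y = λ·(11 - 2) - 15 ≡ 13. → (2, 13)
double: tangent at (2, 13): λ = (3·2² + 1)/(2·13) ≡ 13/26. 26⁻¹ ≡ 19 (mod 29), so λ ≡ 13·19 ≡ 15.
  x = λ² - 2 - 2 = 225 - 4 ≡ 18; y = λ·(2 - 18) - 13 ≡ 8. → (18, 8)

(18, 8)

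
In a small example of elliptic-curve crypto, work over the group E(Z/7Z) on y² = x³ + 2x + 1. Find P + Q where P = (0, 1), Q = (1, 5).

(1, 2)

(0, 1) + (1, 5). λ = (5 - 1)/(1 - 0) ≡ 4/1 mod 7. 1⁻¹ ≡ 1 (mod 7) since 1·1 = 1 ≡ 1, so λ ≡ 4.
  x = λ² - 0 - 1 = 16 - 1 ≡ 1; y = λ·(0 - 1) - 1 ≡ 2. → (1, 2)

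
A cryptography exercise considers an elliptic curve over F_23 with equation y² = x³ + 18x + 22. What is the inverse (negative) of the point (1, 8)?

(1, 15)

-(1, 8) = (1, -8 mod 23) = (1, 15).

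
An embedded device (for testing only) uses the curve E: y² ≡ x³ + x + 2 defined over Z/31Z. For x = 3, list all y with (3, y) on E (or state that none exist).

1, 30

x³ + 1x + 2 = 32 ≡ 1 (mod 31).
Square roots of 1 mod 31: 1 and 30 (since 1² = 1 ≡ 1).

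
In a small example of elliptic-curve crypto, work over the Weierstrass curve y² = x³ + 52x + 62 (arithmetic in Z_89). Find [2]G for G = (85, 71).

tangent at (85, 71): λ = (3·85² + 52)/(2·71) ≡ 11/53. 53⁻¹ ≡ 42 (mod 89), so λ ≡ 11·42 ≡ 17.
  x = λ² - 85 - 85 = 289 - 170 ≡ 30; y = λ·(85 - 30) - 71 ≡ 63. → (30, 63)

(30, 63)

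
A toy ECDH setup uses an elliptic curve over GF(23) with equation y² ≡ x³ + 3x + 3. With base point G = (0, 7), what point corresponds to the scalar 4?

Double-and-add on 4 = (100)₂. Start with G = (0, 7) for the leading 1-bit.
double: tangent at (0, 7): λ = (3·0² + 3)/(2·7) ≡ 3/14. 14⁻¹ ≡ 5 (mod 23), so λ ≡ 3·5 ≡ 15.
  x = λ² - 0 - 0 = 225 - 0 ≡ 18; y = λ·(0 - 18) - 7 ≡ 22. → (18, 22)
double: tangent at (18, 22): λ = (3·18² + 3)/(2·22) ≡ 9/21. 21⁻¹ ≡ 11 (mod 23), so λ ≡ 9·11 ≡ 7.
  x = λ² - 18 - 18 = 49 - 36 ≡ 13; y = λ·(18 - 13) - 22 ≡ 13. → (13, 13)

(13, 13)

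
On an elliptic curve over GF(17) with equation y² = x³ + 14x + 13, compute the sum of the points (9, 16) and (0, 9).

(0, 8)

(9, 16) + (0, 9). λ = (9 - 16)/(0 - 9) ≡ 10/8 mod 17. 8⁻¹ ≡ 15 (mod 17), so λ ≡ 14.
  x = λ² - 9 - 0 = 196 - 9 ≡ 0; y = λ·(9 - 0) - 16 ≡ 8. → (0, 8)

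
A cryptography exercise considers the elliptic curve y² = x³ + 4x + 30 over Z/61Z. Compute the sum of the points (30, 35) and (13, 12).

(30, 35) + (13, 12). λ = (12 - 35)/(13 - 30) ≡ 38/44 mod 61. 44⁻¹ ≡ 43 (mod 61), so λ ≡ 48.
  x = λ² - 30 - 13 = 2304 - 43 ≡ 4; y = λ·(30 - 4) - 35 ≡ 54. → (4, 54)

(4, 54)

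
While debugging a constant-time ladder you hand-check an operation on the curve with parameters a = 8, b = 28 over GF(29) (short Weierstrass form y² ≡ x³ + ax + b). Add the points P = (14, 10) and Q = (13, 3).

(22, 21)

(14, 10) + (13, 3). λ = (3 - 10)/(13 - 14) ≡ 22/28 mod 29. 28⁻¹ ≡ 28 (mod 29), so λ ≡ 7.
  x = λ² - 14 - 13 = 49 - 27 ≡ 22; y = λ·(14 - 22) - 10 ≡ 21. → (22, 21)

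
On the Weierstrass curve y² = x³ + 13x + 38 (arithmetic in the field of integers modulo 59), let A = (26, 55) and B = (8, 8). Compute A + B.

(26, 55) + (8, 8). λ = (8 - 55)/(8 - 26) ≡ 12/41 mod 59. 41⁻¹ ≡ 36 (mod 59) since 41·36 = 1476 ≡ 1, so λ ≡ 19.
  x = λ² - 26 - 8 = 361 - 34 ≡ 32; y = λ·(26 - 32) - 55 ≡ 8. → (32, 8)

(32, 8)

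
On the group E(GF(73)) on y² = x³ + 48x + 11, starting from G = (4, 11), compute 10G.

(3, 6)

Double-and-add on 10 = (1010)₂. Start with G = (4, 11) for the leading 1-bit.
double: tangent at (4, 11): λ = (3·4² + 48)/(2·11) ≡ 23/22. 22⁻¹ ≡ 10 (mod 73) since 22·10 = 220 ≡ 1, so λ ≡ 23·10 ≡ 11.
  x = λ² - 4 - 4 = 121 - 8 ≡ 40; y = λ·(4 - 40) - 11 ≡ 31. → (40, 31)
double: tangent at (40, 31): λ = (3·40² + 48)/(2·31) ≡ 30/62. 62⁻¹ ≡ 53 (mod 73) since 62·53 = 3286 ≡ 1, so λ ≡ 30·53 ≡ 57.
  x = λ² - 40 - 40 = 3249 - 80 ≡ 30; y = λ·(40 - 30) - 31 ≡ 28. → (30, 28)
add G: (30, 28) + (4, 11). λ = (11 - 28)/(4 - 30) ≡ 56/47 mod 73. 47⁻¹ ≡ 14 (mod 73) since 47·14 = 658 ≡ 1, so λ ≡ 54.
  x = λ² - 30 - 4 = 2916 - 34 ≡ 35; y = λ·(30 - 35) - 28 ≡ 67. → (35, 67)
double: tangent at (35, 67): λ = (3·35² + 48)/(2·67) ≡ 0/61. 61⁻¹ ≡ 6 (mod 73) since 61·6 = 366 ≡ 1, so λ ≡ 0·6 ≡ 0.
  x = λ² - 35 - 35 = 0 - 70 ≡ 3; y = λ·(35 - 3) - 67 ≡ 6. → (3, 6)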